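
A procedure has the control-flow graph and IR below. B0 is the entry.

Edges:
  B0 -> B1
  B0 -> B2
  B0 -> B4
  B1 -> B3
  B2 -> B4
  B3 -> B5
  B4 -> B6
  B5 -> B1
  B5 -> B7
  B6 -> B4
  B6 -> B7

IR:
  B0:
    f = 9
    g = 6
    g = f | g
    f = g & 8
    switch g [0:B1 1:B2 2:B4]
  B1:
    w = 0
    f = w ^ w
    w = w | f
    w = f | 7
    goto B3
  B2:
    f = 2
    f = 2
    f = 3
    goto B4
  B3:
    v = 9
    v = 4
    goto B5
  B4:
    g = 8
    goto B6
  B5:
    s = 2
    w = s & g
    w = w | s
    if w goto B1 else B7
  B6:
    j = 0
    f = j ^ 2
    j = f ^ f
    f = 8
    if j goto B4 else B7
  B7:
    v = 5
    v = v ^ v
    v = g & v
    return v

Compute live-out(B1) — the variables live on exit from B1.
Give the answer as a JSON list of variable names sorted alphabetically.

Per-block:
  B0: {f,g} / ∅
  B1: {f,w} / ∅
  B2: {f} / ∅
  B3: {v} / ∅
  B4: {g} / ∅
  B5: {s,w} / {g}
  B6: {f,j} / ∅
  B7: {v} / {g}

Backward fixpoint:
  B0 li=∅ lo={g}
  B1 li={g} lo={g}
  B2 li=∅ lo=∅
  B3 li={g} lo={g}
  B4 li=∅ lo={g}
  B5 li={g} lo={g}
  B6 li={g} lo={g}
  B7 li={g} lo=∅

live-out(B1) = ["g"]

Answer: ["g"]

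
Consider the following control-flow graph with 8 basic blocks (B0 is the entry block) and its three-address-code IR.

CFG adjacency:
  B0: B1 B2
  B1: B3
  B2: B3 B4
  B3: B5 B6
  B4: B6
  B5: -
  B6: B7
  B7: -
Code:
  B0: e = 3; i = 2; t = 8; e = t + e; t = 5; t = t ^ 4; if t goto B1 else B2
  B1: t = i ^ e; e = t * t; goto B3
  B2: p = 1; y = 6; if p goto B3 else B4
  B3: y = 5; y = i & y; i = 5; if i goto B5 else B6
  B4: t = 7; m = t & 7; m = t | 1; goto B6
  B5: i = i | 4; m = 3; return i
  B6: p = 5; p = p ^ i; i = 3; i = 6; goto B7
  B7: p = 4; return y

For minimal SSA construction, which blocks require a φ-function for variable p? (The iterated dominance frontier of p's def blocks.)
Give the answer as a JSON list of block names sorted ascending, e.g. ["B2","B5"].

idom tree: B1←B0 B2←B0 B3←B0 B4←B2 B5←B3 B6←B0 B7←B6
Dom at joins:
  B3: preds {B1,B2}: {B0,B1} ∩ {B0,B2} = {B0}; idom=B0
  B6: preds {B3,B4}: {B0,B3} ∩ {B0,B2,B4} = {B0}; idom=B0

DF derivation:
  B3←B1: walk B1 to B0
  B3←B2: walk B2 to B0
  B6←B3: walk B3 to B0
  B6←B4: walk B4→B2 to B0
  DF(B0)=∅
  DF(B1)={B3}
  DF(B2)={B3,B6}
  DF(B3)={B6}
  DF(B4)={B6}
  DF(B5)=∅
  DF(B6)=∅
  DF(B7)=∅

φ for p: defs {B2,B6,B7}
  DF⁺ = {B3,B6}

Answer: ["B3", "B6"]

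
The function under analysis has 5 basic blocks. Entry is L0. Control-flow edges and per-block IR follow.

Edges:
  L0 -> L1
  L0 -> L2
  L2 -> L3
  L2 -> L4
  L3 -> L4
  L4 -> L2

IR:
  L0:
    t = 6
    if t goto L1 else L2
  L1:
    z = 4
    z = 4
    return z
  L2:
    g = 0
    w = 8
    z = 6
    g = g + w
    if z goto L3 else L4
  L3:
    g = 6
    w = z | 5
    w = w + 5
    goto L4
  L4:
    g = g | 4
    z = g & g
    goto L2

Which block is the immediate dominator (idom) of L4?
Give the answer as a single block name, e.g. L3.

Answer: L2

Working:
idom tree: L1←L0 L2←L0 L3←L2 L4←L2
Dom∩ at merges:
  L2: preds {L0,L4}: {L0} ∩ {L0,L2,L4} = {L0}; idom=L0
  L4: preds {L2,L3}: {L0,L2} ∩ {L0,L2,L3} = {L0,L2}; idom=L2

idom(L4) = L2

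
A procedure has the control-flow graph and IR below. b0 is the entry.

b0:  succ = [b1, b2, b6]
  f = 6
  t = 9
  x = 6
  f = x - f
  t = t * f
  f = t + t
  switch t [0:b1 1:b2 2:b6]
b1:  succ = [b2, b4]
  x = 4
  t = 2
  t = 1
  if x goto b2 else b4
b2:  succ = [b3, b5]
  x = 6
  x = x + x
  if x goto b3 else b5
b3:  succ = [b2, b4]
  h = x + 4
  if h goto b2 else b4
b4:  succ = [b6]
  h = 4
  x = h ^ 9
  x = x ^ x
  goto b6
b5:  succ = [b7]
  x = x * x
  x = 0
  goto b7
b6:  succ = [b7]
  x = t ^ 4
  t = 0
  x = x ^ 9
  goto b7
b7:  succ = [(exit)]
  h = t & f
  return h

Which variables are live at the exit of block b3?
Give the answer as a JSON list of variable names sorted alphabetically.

Per-block:
  b0 def {f,t,x} use ∅
  b1 def {t,x} use ∅
  b2 def {x} use ∅
  b3 def {h} use {x}
  b4 def {h,x} use ∅
  b5 def {x} use {x}
  b6 def {t,x} use {t}
  b7 def {h} use {f,t}

Backward fixpoint:
  live b0: ∅→{f,t}
  live b1: {f}→{f,t}
  live b2: {f,t}→{f,t,x}
  live b3: {f,t,x}→{f,t}
  live b4: {f,t}→{f,t}
  live b5: {f,t,x}→{f,t}
  live b6: {f,t}→{f,t}
  live b7: {f,t}→∅

live-out(b3) = ["f", "t"]

Answer: ["f", "t"]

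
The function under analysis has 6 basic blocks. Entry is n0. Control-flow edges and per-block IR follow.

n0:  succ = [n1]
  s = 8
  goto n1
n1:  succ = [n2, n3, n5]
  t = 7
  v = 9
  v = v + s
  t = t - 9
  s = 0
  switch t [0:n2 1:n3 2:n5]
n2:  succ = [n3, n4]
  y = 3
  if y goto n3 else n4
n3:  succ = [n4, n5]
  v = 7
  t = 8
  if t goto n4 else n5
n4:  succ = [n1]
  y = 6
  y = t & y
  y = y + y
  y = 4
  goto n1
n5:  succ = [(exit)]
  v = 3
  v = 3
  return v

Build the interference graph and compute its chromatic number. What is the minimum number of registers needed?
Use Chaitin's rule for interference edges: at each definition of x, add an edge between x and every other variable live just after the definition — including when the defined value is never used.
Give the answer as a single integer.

Block summaries:
  n0 def {s} use ∅
  n1 def {s,t,v} use {s}
  n2 def {y} use ∅
  n3 def {t,v} use ∅
  n4 def {y} use {t}
  n5 def {v} use ∅

Live sets:
  live n0: ∅→{s}
  live n1: {s}→{s,t}
  live n2: {s,t}→{s,t}
  live n3: {s}→{s,t}
  live n4: {s,t}→{s}
  live n5: ∅→∅

Interfere edges:
  s↔{t,v,y}
  t↔{s,v,y}
  v↔{s,t}
  y↔{s,t}

Registers:
  {s,t,v} pairwise interfere (3-clique) ⇒ χ ≥ 3
  assign s→r0 t→r1 v→r2 y→r2 — no edge inside a register ⇒ χ ≤ 3
  χ = 3

Answer: 3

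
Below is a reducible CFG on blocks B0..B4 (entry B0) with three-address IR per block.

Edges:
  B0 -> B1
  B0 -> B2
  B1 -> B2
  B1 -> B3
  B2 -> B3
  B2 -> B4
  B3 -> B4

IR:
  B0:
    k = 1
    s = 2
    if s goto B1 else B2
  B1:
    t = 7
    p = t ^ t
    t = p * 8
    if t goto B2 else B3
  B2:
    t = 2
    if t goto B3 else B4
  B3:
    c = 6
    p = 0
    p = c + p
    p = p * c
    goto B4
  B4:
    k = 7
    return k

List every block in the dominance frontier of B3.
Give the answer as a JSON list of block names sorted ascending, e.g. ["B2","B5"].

Answer: ["B4"]

Derivation:
idom tree: B1←B0 B2←B0 B3←B0 B4←B0
Dom at joins:
  B2: preds {B0,B1}: {B0} ∩ {B0,B1} = {B0}; idom=B0
  B3: preds {B1,B2}: {B0,B1} ∩ {B0,B2} = {B0}; idom=B0
  B4: preds {B2,B3}: {B0,B2} ∩ {B0,B3} = {B0}; idom=B0

DF derivation:
  join B2 pred B0: · stop@B0
  join B2 pred B1: B1 stop@B0
  join B3 pred B1: B1 stop@B0
  join B3 pred B2: B2 stop@B0
  join B4 pred B2: B2 stop@B0
  join B4 pred B3: B3 stop@B0
  B0 → ∅
  B1 → {B2,B3}
  B2 → {B3,B4}
  B3 → {B4}
  B4 → ∅

DF(B3) = ["B4"]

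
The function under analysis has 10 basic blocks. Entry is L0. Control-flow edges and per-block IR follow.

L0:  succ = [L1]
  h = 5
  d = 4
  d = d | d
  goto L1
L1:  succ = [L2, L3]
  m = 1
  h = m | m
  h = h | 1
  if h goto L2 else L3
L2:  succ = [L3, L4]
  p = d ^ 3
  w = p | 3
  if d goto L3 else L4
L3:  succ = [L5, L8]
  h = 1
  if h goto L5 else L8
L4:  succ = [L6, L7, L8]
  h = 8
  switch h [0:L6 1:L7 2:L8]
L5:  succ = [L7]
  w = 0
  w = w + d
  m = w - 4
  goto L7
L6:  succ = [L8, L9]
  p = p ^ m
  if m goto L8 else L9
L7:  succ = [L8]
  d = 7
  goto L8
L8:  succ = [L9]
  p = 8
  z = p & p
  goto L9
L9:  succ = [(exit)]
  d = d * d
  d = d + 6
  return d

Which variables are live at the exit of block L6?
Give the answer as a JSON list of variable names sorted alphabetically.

Answer: ["d"]

Analysis:
def/use:
  L0: {d,h} / ∅
  L1: {h,m} / ∅
  L2: {p,w} / {d}
  L3: {h} / ∅
  L4: {h} / ∅
  L5: {m,w} / {d}
  L6: {p} / {m,p}
  L7: {d} / ∅
  L8: {p,z} / ∅
  L9: {d} / {d}

Backward fixpoint:
  L0: in=∅ out={d}
  L1: in={d} out={d,m}
  L2: in={d,m} out={d,m,p}
  L3: in={d} out={d}
  L4: in={d,m,p} out={d,m,p}
  L5: in={d} out=∅
  L6: in={d,m,p} out={d}
  L7: in=∅ out={d}
  L8: in={d} out={d}
  L9: in={d} out=∅

live-out(L6) = ["d"]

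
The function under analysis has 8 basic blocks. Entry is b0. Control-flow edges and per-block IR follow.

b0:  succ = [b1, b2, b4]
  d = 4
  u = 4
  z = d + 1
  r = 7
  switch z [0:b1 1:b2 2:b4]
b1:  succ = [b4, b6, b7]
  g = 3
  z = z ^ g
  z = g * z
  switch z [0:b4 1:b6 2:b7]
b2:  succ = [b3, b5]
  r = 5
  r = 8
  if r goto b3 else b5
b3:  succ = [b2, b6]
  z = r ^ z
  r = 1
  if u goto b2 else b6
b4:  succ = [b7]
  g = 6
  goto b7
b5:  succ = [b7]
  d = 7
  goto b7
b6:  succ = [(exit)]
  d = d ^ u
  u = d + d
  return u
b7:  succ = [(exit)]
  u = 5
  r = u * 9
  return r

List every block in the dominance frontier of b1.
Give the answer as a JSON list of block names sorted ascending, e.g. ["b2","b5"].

Answer: ["b4", "b6", "b7"]

Derivation:
idom tree: b1←b0 b2←b0 b3←b2 b4←b0 b5←b2 b6←b0 b7←b0
Dom∩ at merges:
  b2: preds {b0,b3}: {b0} ∩ {b0,b2,b3} = {b0}; idom=b0
  b4: preds {b0,b1}: {b0} ∩ {b0,b1} = {b0}; idom=b0
  b6: preds {b1,b3}: {b0,b1} ∩ {b0,b2,b3} = {b0}; idom=b0
  b7: preds {b1,b4,b5}: {b0,b1} ∩ {b0,b4} ∩ {b0,b2,b5} = {b0}; idom=b0

DF derivation:
  b2←b0: walk · to b0
  b2←b3: walk b3→b2 to b0
  b4←b0: walk · to b0
  b4←b1: walk b1 to b0
  b6←b1: walk b1 to b0
  b6←b3: walk b3→b2 to b0
  b7←b1: walk b1 to b0
  b7←b4: walk b4 to b0
  b7←b5: walk b5→b2 to b0
  DF(b0)=∅
  DF(b1)={b4,b6,b7}
  DF(b2)={b2,b6,b7}
  DF(b3)={b2,b6}
  DF(b4)={b7}
  DF(b5)={b7}
  DF(b6)=∅
  DF(b7)=∅

DF(b1) = ["b4", "b6", "b7"]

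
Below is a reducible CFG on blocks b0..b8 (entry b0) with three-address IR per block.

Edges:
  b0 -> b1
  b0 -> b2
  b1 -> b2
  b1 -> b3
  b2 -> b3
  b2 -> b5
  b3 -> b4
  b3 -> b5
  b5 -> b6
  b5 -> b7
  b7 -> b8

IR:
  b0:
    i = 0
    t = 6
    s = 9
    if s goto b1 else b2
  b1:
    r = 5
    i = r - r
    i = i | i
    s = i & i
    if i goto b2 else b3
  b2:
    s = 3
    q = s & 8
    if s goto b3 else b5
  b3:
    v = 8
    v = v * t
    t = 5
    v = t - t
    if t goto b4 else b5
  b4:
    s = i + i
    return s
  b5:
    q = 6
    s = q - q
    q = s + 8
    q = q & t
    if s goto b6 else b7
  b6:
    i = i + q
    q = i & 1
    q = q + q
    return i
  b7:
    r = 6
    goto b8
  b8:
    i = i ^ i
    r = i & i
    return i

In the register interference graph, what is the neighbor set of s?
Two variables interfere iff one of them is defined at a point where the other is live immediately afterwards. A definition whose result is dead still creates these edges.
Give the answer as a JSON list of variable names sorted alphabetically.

Answer: ["i", "q", "t"]

Working:
Per-block:
  b0: {i,s,t} / ∅
  b1: {i,r,s} / ∅
  b2: {q,s} / ∅
  b3: {t,v} / {t}
  b4: {s} / {i}
  b5: {q,s} / {t}
  b6: {i,q} / {i,q}
  b7: {r} / ∅
  b8: {i,r} / {i}

Live sets:
  b0 li=∅ lo={i,t}
  b1 li={t} lo={i,t}
  b2 li={i,t} lo={i,t}
  b3 li={i,t} lo={i,t}
  b4 li={i} lo=∅
  b5 li={i,t} lo={i,q}
  b6 li={i,q} lo=∅
  b7 li={i} lo={i}
  b8 li={i} lo=∅

Interfere edges:
  i↔{q,r,s,t,v}
  q↔{i,s,t}
  r↔{i,t}
  s↔{i,q,t}
  t↔{i,q,r,s,v}
  v↔{i,t}

N(s) = ["i", "q", "t"]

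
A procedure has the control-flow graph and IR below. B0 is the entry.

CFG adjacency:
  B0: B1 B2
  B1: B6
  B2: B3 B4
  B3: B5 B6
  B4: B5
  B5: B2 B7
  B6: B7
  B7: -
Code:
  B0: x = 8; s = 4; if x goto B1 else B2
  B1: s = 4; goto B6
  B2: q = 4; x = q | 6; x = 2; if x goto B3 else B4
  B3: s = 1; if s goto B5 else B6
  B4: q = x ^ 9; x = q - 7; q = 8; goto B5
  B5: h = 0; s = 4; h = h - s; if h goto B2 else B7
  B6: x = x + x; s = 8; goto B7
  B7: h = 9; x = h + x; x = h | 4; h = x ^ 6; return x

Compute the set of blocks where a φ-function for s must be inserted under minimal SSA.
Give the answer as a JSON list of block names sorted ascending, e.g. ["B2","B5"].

idom tree: B1←B0 B2←B0 B3←B2 B4←B2 B5←B2 B6←B0 B7←B0
Dom at joins:
  B2: preds {B0,B5}: {B0} ∩ {B0,B2,B5} = {B0}; idom=B0
  B5: preds {B3,B4}: {B0,B2,B3} ∩ {B0,B2,B4} = {B0,B2}; idom=B2
  B6: preds {B1,B3}: {B0,B1} ∩ {B0,B2,B3} = {B0}; idom=B0
  B7: preds {B5,B6}: {B0,B2,B5} ∩ {B0,B6} = {B0}; idom=B0

Frontier:
  join B2 pred B0: · stop@B0
  join B2 pred B5: B5→B2 stop@B0
  join B5 pred B3: B3 stop@B2
  join B5 pred B4: B4 stop@B2
  join B6 pred B1: B1 stop@B0
  join B6 pred B3: B3→B2 stop@B0
  join B7 pred B5: B5→B2 stop@B0
  join B7 pred B6: B6 stop@B0
  DF(B0)=∅
  DF(B1)={B6}
  DF(B2)={B2,B6,B7}
  DF(B3)={B5,B6}
  DF(B4)={B5}
  DF(B5)={B2,B7}
  DF(B6)={B7}
  DF(B7)=∅

φ for s: defs {B0,B1,B3,B5,B6}
  DF⁺ = {B2,B5,B6,B7}

Answer: ["B2", "B5", "B6", "B7"]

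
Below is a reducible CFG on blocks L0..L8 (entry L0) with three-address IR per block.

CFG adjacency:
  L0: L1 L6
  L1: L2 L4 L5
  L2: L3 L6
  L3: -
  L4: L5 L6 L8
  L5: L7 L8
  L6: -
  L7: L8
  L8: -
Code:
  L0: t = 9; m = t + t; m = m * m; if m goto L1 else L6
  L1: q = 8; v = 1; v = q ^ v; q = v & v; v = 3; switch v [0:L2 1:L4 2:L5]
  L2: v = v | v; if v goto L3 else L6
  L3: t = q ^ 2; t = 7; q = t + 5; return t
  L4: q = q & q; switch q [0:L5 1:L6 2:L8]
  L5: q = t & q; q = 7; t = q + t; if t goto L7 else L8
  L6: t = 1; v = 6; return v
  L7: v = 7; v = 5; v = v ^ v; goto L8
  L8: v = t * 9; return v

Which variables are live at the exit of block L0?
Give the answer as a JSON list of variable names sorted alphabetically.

Block summaries:
  L0: {m,t} / ∅
  L1: {q,v} / ∅
  L2: {v} / {v}
  L3: {q,t} / {q}
  L4: {q} / {q}
  L5: {q,t} / {q,t}
  L6: {t,v} / ∅
  L7: {v} / ∅
  L8: {v} / {t}

Backward fixpoint:
  live L0: ∅→{t}
  live L1: {t}→{q,t,v}
  live L2: {q,v}→{q}
  live L3: {q}→∅
  live L4: {q,t}→{q,t}
  live L5: {q,t}→{t}
  live L6: ∅→∅
  live L7: {t}→{t}
  live L8: {t}→∅

live-out(L0) = ["t"]

Answer: ["t"]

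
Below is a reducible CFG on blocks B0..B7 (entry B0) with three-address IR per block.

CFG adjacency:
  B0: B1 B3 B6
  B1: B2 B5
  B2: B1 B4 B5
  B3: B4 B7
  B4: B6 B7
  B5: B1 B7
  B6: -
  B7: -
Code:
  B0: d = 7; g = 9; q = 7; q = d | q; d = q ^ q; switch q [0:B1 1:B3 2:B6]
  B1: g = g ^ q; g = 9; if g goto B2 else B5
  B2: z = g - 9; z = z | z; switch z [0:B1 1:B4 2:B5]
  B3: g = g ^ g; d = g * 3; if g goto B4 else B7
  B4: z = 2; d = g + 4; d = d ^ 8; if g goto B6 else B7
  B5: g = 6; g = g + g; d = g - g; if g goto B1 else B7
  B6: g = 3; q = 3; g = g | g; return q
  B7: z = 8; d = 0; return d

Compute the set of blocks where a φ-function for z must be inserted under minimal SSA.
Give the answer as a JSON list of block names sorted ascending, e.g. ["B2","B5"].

Answer: ["B1", "B4", "B5", "B6", "B7"]

Working:
idom tree: B1←B0 B2←B1 B3←B0 B4←B0 B5←B1 B6←B0 B7←B0
Join-block Dom:
  B1: preds {B0,B2,B5}: {B0} ∩ {B0,B1,B2} ∩ {B0,B1,B5} = {B0}; idom=B0
  B4: preds {B2,B3}: {B0,B1,B2} ∩ {B0,B3} = {B0}; idom=B0
  B5: preds {B1,B2}: {B0,B1} ∩ {B0,B1,B2} = {B0,B1}; idom=B1
  B6: preds {B0,B4}: {B0} ∩ {B0,B4} = {B0}; idom=B0
  B7: preds {B3,B4,B5}: {B0,B3} ∩ {B0,B4} ∩ {B0,B1,B5} = {B0}; idom=B0

DF walk-up:
  B1←B0: walk · to B0
  B1←B2: walk B2→B1 to B0
  B1←B5: walk B5→B1 to B0
  B4←B2: walk B2→B1 to B0
  B4←B3: walk B3 to B0
  B5←B1: walk · to B1
  B5←B2: walk B2 to B1
  B6←B0: walk · to B0
  B6←B4: walk B4 to B0
  B7←B3: walk B3 to B0
  B7←B4: walk B4 to B0
  B7←B5: walk B5→B1 to B0
  B0 → ∅
  B1 → {B1,B4,B7}
  B2 → {B1,B4,B5}
  B3 → {B4,B7}
  B4 → {B6,B7}
  B5 → {B1,B7}
  B6 → ∅
  B7 → ∅

φ for z: defs {B2,B4,B7}
  DF⁺ = {B1,B4,B5,B6,B7}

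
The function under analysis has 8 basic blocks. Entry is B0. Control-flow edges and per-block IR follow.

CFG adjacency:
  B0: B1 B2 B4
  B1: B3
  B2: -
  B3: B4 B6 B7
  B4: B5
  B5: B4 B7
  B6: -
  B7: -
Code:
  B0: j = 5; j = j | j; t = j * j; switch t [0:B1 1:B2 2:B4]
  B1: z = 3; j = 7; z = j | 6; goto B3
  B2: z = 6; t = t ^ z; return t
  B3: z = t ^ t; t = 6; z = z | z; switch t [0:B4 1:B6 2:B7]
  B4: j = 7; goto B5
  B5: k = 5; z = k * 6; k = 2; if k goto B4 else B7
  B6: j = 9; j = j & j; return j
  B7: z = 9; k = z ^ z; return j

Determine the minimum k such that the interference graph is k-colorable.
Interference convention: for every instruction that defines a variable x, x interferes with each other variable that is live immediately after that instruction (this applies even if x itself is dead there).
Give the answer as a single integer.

Answer: 3

Derivation:
Block summaries:
  B0: {j,t} / ∅
  B1: {j,z} / ∅
  B2: {t,z} / {t}
  B3: {t,z} / {t}
  B4: {j} / ∅
  B5: {k,z} / ∅
  B6: {j} / ∅
  B7: {k,z} / {j}

Live sets:
  B0: in=∅ out={t}
  B1: in={t} out={j,t}
  B2: in={t} out=∅
  B3: in={j,t} out={j}
  B4: in=∅ out={j}
  B5: in={j} out={j}
  B6: in=∅ out=∅
  B7: in={j} out=∅

Conflict graph:
  j: {k,t,z}
  k: {j}
  t: {j,z}
  z: {j,t}

Colouring:
  clique {j,t,z} ⇒ need ≥ 3
  3-colouring: c0={j}  c1={k,t}  c2={z}
  χ = 3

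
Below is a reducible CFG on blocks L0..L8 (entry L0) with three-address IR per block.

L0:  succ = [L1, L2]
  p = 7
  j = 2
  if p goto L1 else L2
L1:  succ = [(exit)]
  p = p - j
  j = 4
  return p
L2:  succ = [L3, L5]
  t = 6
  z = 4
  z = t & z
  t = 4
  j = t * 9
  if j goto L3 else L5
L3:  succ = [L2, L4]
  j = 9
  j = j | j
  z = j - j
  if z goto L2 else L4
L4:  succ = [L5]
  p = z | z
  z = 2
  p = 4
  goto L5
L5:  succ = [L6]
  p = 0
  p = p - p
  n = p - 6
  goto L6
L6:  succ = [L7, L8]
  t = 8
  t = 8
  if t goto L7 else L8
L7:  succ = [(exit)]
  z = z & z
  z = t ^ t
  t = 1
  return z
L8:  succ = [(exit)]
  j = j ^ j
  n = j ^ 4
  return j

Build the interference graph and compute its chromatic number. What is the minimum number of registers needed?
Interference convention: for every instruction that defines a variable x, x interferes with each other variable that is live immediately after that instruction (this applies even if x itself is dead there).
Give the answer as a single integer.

Answer: 3

Working:
Per-block:
  L0: {j,p} / ∅
  L1: {j,p} / {j,p}
  L2: {j,t,z} / ∅
  L3: {j,z} / ∅
  L4: {p,z} / {z}
  L5: {n,p} / ∅
  L6: {t} / ∅
  L7: {t,z} / {t,z}
  L8: {j,n} / {j}

Live sets:
  L0 li=∅ lo={j,p}
  L1 li={j,p} lo=∅
  L2 li=∅ lo={j,z}
  L3 li=∅ lo={j,z}
  L4 li={j,z} lo={j,z}
  L5 li={j,z} lo={j,z}
  L6 li={j,z} lo={j,t,z}
  L7 li={t,z} lo=∅
  L8 li={j} lo=∅

Interference:
  j↔{n,p,t,z}
  n↔{j,z}
  p↔{j,z}
  t↔{j,z}
  z↔{j,n,p,t}

Chromatic number:
  clique {j,n,z} ⇒ need ≥ 3
  assign j→c0 n→c2 p→c2 t→c2 z→c1 — no edge inside a register ⇒ χ ≤ 3
  χ = 3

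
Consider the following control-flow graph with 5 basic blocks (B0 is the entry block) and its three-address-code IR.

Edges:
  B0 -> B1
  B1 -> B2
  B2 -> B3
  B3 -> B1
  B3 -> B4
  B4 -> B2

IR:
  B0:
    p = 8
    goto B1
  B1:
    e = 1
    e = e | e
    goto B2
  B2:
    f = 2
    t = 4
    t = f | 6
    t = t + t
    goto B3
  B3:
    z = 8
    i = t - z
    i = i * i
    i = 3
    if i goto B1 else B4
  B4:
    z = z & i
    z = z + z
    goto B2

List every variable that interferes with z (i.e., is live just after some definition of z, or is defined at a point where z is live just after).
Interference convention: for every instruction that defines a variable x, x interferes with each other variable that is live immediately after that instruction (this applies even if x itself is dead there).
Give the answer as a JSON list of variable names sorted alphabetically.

def/use:
  B0: {p} / ∅
  B1: {e} / ∅
  B2: {f,t} / ∅
  B3: {i,z} / {t}
  B4: {z} / {i,z}

Backward fixpoint:
  B0: in=∅ out=∅
  B1: in=∅ out=∅
  B2: in=∅ out={t}
  B3: in={t} out={i,z}
  B4: in={i,z} out=∅

Conflict graph:
  e — ∅
  f — {t}
  i — {z}
  p — ∅
  t — {f,z}
  z — {i,t}

N(z) = ["i", "t"]

Answer: ["i", "t"]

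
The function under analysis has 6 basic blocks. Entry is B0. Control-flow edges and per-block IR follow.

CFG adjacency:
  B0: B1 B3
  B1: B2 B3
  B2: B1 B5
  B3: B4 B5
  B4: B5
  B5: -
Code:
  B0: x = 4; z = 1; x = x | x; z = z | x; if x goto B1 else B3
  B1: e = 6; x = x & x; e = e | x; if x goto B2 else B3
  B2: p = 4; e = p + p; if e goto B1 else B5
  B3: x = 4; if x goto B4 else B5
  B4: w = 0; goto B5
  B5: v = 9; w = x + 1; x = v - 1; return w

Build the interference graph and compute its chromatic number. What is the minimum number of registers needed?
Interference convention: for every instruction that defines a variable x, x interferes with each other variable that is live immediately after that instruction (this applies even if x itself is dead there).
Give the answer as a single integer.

Answer: 3

Derivation:
def/use:
  B0: {x,z} / ∅
  B1: {e,x} / {x}
  B2: {e,p} / ∅
  B3: {x} / ∅
  B4: {w} / ∅
  B5: {v,w,x} / {x}

Live sets:
  B0: in=∅ out={x}
  B1: in={x} out={x}
  B2: in={x} out={x}
  B3: in=∅ out={x}
  B4: in={x} out={x}
  B5: in={x} out=∅

Conflict graph:
  e: {x}
  p: {x}
  v: {w,x}
  w: {v,x}
  x: {e,p,v,w,z}
  z: {x}

Chromatic number:
  clique {v,w,x} ⇒ need ≥ 3
  3-colouring: R0={x}  R1={e,p,v,z}  R2={w}
  χ = 3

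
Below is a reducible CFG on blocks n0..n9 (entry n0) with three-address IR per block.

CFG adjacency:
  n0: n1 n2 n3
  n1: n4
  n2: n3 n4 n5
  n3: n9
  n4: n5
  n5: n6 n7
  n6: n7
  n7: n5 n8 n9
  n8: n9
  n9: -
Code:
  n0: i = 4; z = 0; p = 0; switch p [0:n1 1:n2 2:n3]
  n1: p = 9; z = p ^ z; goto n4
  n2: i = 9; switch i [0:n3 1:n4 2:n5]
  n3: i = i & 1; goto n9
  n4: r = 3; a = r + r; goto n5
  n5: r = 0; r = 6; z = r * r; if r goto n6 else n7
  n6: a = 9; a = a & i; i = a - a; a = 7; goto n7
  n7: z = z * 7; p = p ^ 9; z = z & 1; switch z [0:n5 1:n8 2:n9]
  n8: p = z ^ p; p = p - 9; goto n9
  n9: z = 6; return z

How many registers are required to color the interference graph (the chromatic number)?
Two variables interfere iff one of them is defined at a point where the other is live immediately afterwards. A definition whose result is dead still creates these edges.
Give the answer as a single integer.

Per-block:
  n0 def {i,p,z} use ∅
  n1 def {p,z} use {z}
  n2 def {i} use ∅
  n3 def {i} use {i}
  n4 def {a,r} use ∅
  n5 def {r,z} use ∅
  n6 def {a,i} use {i}
  n7 def {p,z} use {p,z}
  n8 def {p} use {p,z}
  n9 def {z} use ∅

Backward fixpoint:
  n0 li=∅ lo={i,p,z}
  n1 li={i,z} lo={i,p}
  n2 li={p} lo={i,p}
  n3 li={i} lo=∅
  n4 li={i,p} lo={i,p}
  n5 li={i,p} lo={i,p,z}
  n6 li={i,p,z} lo={i,p,z}
  n7 li={i,p,z} lo={i,p,z}
  n8 li={p,z} lo=∅
  n9 li=∅ lo=∅

Interfere edges:
  a: {i,p,z}
  i: {a,p,r,z}
  p: {a,i,r,z}
  r: {i,p,z}
  z: {a,i,p,r}

Chromatic number:
  lower bound: {a,i,p,z} mutually conflict ⇒ χ ≥ 4
  4-colouring: r0={i}  r1={p}  r2={z}  r3={a,r}
  χ = 4

Answer: 4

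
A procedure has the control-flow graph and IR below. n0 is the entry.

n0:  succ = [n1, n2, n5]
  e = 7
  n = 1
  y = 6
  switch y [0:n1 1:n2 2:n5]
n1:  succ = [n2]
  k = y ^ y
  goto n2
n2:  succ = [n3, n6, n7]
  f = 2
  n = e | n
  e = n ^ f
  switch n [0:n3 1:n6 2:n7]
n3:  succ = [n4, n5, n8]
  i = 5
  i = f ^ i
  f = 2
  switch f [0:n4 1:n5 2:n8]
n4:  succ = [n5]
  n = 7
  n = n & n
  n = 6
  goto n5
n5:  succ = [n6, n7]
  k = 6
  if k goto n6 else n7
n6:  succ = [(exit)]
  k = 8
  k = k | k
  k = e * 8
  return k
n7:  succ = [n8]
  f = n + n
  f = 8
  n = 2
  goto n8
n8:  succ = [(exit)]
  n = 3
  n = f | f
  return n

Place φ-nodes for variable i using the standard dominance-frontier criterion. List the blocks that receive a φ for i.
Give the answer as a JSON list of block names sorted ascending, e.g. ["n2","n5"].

Answer: ["n5", "n6", "n7", "n8"]

Analysis:
idom tree: n1←n0 n2←n0 n3←n2 n4←n3 n5←n0 n6←n0 n7←n0 n8←n0
Join-block Dom:
  n2: preds {n0,n1}: {n0} ∩ {n0,n1} = {n0}; idom=n0
  n5: preds {n0,n3,n4}: {n0} ∩ {n0,n2,n3} ∩ {n0,n2,n3,n4} = {n0}; idom=n0
  n6: preds {n2,n5}: {n0,n2} ∩ {n0,n5} = {n0}; idom=n0
  n7: preds {n2,n5}: {n0,n2} ∩ {n0,n5} = {n0}; idom=n0
  n8: preds {n3,n7}: {n0,n2,n3} ∩ {n0,n7} = {n0}; idom=n0

Frontier:
  join n2 pred n0: · stop@n0
  join n2 pred n1: n1 stop@n0
  join n5 pred n0: · stop@n0
  join n5 pred n3: n3→n2 stop@n0
  join n5 pred n4: n4→n3→n2 stop@n0
  join n6 pred n2: n2 stop@n0
  join n6 pred n5: n5 stop@n0
  join n7 pred n2: n2 stop@n0
  join n7 pred n5: n5 stop@n0
  join n8 pred n3: n3→n2 stop@n0
  join n8 pred n7: n7 stop@n0
  n0: DF=∅
  n1: DF={n2}
  n2: DF={n5,n6,n7,n8}
  n3: DF={n5,n8}
  n4: DF={n5}
  n5: DF={n6,n7}
  n6: DF=∅
  n7: DF={n8}
  n8: DF=∅

φ for i: defs {n3}
  DF⁺ = {n5,n6,n7,n8}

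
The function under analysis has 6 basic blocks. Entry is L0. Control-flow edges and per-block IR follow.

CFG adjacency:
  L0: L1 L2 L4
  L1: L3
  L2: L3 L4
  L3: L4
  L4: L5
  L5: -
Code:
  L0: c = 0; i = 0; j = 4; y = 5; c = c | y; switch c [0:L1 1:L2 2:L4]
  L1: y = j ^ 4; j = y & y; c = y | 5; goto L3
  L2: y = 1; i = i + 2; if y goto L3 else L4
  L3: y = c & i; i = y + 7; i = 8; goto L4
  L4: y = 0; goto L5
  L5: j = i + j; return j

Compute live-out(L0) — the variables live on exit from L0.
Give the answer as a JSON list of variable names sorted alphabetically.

Answer: ["c", "i", "j"]

Analysis:
def/use:
  L0 def {c,i,j,y} use ∅
  L1 def {c,j,y} use {j}
  L2 def {i,y} use {i}
  L3 def {i,y} use {c,i}
  L4 def {y} use ∅
  L5 def {j} use {i,j}

Backward fixpoint:
  L0 li=∅ lo={c,i,j}
  L1 li={i,j} lo={c,i,j}
  L2 li={c,i,j} lo={c,i,j}
  L3 li={c,i,j} lo={i,j}
  L4 li={i,j} lo={i,j}
  L5 li={i,j} lo=∅

live-out(L0) = ["c", "i", "j"]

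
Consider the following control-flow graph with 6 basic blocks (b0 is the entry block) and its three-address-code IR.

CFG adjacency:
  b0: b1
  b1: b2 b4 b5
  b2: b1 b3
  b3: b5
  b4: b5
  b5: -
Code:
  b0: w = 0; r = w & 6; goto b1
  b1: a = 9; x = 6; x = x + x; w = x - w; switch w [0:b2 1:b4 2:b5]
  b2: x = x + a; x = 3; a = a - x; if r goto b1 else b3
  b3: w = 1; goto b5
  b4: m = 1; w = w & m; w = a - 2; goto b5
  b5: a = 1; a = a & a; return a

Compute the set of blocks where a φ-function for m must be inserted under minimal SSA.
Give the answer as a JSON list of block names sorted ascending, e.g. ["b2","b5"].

idom tree: b1←b0 b2←b1 b3←b2 b4←b1 b5←b1
Dom∩ at merges:
  b1: preds {b0,b2}: {b0} ∩ {b0,b1,b2} = {b0}; idom=b0
  b5: preds {b1,b3,b4}: {b0,b1} ∩ {b0,b1,b2,b3} ∩ {b0,b1,b4} = {b0,b1}; idom=b1

DF derivation:
  b1←b0: walk · to b0
  b1←b2: walk b2→b1 to b0
  b5←b1: walk · to b1
  b5←b3: walk b3→b2 to b1
  b5←b4: walk b4 to b1
  DF(b0)=∅
  DF(b1)={b1}
  DF(b2)={b1,b5}
  DF(b3)={b5}
  DF(b4)={b5}
  DF(b5)=∅

φ for m: defs {b4}
  DF⁺ = {b5}

Answer: ["b5"]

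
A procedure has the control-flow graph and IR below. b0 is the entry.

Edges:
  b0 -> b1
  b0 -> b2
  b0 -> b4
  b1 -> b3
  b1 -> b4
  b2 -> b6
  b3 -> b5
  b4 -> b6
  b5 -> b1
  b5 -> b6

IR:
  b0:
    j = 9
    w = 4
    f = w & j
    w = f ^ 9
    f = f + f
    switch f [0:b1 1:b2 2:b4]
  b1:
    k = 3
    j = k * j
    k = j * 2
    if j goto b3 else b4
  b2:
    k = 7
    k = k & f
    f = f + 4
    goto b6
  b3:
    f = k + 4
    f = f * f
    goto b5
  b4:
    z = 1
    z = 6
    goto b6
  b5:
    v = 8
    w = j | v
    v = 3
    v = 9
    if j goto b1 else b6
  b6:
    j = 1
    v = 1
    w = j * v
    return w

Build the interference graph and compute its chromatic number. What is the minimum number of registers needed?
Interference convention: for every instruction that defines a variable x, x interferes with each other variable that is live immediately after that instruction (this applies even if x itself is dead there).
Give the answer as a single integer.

Answer: 3

Analysis:
Per-block:
  b0: def={f,j,w} ue=∅
  b1: def={j,k} ue={j}
  b2: def={f,k} ue={f}
  b3: def={f} ue={k}
  b4: def={z} ue=∅
  b5: def={v,w} ue={j}
  b6: def={j,v,w} ue=∅

Live sets:
  b0 li=∅ lo={f,j}
  b1 li={j} lo={j,k}
  b2 li={f} lo=∅
  b3 li={j,k} lo={j}
  b4 li=∅ lo=∅
  b5 li={j} lo={j}
  b6 li=∅ lo=∅

Interference:
  f: {j,k,w}
  j: {f,k,v,w}
  k: {f,j}
  v: {j}
  w: {f,j}
  z: ∅

Chromatic number:
  clique {f,j,k} ⇒ need ≥ 3
  assign f→R1 j→R0 k→R2 v→R1 w→R2 z→R0 — no edge inside a register ⇒ χ ≤ 3
  χ = 3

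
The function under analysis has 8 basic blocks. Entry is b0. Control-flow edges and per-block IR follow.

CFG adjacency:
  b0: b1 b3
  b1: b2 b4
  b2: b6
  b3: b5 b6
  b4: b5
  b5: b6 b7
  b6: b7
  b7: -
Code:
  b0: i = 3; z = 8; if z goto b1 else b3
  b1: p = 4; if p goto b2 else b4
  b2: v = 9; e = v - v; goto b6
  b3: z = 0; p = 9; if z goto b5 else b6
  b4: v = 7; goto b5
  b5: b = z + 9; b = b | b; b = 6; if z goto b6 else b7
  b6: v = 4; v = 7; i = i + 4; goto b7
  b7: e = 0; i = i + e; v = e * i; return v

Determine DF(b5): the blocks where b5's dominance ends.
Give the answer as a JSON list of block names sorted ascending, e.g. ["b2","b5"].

idom tree: b1←b0 b2←b1 b3←b0 b4←b1 b5←b0 b6←b0 b7←b0
Dom∩ at merges:
  b5: preds {b3,b4}: {b0,b3} ∩ {b0,b1,b4} = {b0}; idom=b0
  b6: preds {b2,b3,b5}: {b0,b1,b2} ∩ {b0,b3} ∩ {b0,b5} = {b0}; idom=b0
  b7: preds {b5,b6}: {b0,b5} ∩ {b0,b6} = {b0}; idom=b0

Frontier:
  join b5 pred b3: b3 stop@b0
  join b5 pred b4: b4→b1 stop@b0
  join b6 pred b2: b2→b1 stop@b0
  join b6 pred b3: b3 stop@b0
  join b6 pred b5: b5 stop@b0
  join b7 pred b5: b5 stop@b0
  join b7 pred b6: b6 stop@b0
  b0 → ∅
  b1 → {b5,b6}
  b2 → {b6}
  b3 → {b5,b6}
  b4 → {b5}
  b5 → {b6,b7}
  b6 → {b7}
  b7 → ∅

DF(b5) = ["b6", "b7"]

Answer: ["b6", "b7"]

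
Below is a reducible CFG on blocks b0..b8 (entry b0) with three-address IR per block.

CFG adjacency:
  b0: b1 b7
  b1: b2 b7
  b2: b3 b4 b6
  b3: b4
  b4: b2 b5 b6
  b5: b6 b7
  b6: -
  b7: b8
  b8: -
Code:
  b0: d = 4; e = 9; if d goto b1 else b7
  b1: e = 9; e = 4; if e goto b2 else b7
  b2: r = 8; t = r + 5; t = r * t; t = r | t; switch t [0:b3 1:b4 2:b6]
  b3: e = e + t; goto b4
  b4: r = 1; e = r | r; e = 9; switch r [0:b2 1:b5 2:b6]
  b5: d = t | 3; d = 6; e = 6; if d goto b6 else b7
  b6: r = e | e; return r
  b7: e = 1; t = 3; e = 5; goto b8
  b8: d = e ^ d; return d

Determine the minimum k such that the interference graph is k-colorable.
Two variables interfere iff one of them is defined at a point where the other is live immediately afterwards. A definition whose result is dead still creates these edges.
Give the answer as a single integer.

Answer: 3

Derivation:
def/use:
  b0: {d,e} / ∅
  b1: {e} / ∅
  b2: {r,t} / ∅
  b3: {e} / {e,t}
  b4: {e,r} / ∅
  b5: {d,e} / {t}
  b6: {r} / {e}
  b7: {e,t} / ∅
  b8: {d} / {d,e}

Liveness:
  b0: in=∅ out={d}
  b1: in={d} out={d,e}
  b2: in={e} out={e,t}
  b3: in={e,t} out={t}
  b4: in={t} out={e,t}
  b5: in={t} out={d,e}
  b6: in={e} out=∅
  b7: in={d} out={d,e}
  b8: in={d,e} out=∅

Interfere edges:
  d — {e,t}
  e — {d,r,t}
  r — {e,t}
  t — {d,e,r}

Registers:
  {d,e,t} pairwise interfere (3-clique) ⇒ χ ≥ 3
  3-colouring: R0={e}  R1={t}  R2={d,r}
  χ = 3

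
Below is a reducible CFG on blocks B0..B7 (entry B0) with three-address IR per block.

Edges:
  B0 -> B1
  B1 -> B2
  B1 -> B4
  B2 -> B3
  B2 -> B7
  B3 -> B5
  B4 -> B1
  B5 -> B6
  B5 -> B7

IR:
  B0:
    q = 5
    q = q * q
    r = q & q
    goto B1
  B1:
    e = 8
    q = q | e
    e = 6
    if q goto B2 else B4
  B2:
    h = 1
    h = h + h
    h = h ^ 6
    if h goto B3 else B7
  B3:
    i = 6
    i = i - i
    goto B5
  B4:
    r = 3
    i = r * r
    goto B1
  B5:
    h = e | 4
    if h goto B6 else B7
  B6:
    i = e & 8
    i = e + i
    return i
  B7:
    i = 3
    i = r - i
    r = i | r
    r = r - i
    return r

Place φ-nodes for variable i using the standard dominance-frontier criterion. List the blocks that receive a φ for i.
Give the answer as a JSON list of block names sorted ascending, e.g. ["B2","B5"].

idom tree: B1←B0 B2←B1 B3←B2 B4←B1 B5←B3 B6←B5 B7←B2
Dom∩ at merges:
  B1: preds {B0,B4}: {B0} ∩ {B0,B1,B4} = {B0}; idom=B0
  B7: preds {B2,B5}: {B0,B1,B2} ∩ {B0,B1,B2,B3,B5} = {B0,B1,B2}; idom=B2

Frontier:
  B1←B0: walk · to B0
  B1←B4: walk B4→B1 to B0
  B7←B2: walk · to B2
  B7←B5: walk B5→B3 to B2
  B0: DF=∅
  B1: DF={B1}
  B2: DF=∅
  B3: DF={B7}
  B4: DF={B1}
  B5: DF={B7}
  B6: DF=∅
  B7: DF=∅

φ for i: defs {B3,B4,B6,B7}
  DF⁺ = {B1,B7}

Answer: ["B1", "B7"]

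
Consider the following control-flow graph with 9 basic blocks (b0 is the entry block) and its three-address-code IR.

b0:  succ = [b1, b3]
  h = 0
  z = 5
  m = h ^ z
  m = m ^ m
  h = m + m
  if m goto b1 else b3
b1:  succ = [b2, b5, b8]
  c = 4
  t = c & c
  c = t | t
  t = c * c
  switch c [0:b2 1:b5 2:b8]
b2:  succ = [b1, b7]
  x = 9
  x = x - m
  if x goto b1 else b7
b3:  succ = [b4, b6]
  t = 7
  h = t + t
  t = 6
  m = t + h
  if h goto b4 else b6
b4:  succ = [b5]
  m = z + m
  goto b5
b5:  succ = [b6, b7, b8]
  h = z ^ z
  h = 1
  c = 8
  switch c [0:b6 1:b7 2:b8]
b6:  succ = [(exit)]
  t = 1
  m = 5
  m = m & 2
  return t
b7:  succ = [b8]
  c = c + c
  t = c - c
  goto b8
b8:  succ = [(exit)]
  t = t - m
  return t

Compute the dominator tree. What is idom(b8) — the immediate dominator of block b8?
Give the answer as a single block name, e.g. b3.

idom tree: b1←b0 b2←b1 b3←b0 b4←b3 b5←b0 b6←b0 b7←b0 b8←b0
Dom at joins:
  b1: preds {b0,b2}: {b0} ∩ {b0,b1,b2} = {b0}; idom=b0
  b5: preds {b1,b4}: {b0,b1} ∩ {b0,b3,b4} = {b0}; idom=b0
  b6: preds {b3,b5}: {b0,b3} ∩ {b0,b5} = {b0}; idom=b0
  b7: preds {b2,b5}: {b0,b1,b2} ∩ {b0,b5} = {b0}; idom=b0
  b8: preds {b1,b5,b7}: {b0,b1} ∩ {b0,b5} ∩ {b0,b7} = {b0}; idom=b0

idom(b8) = b0

Answer: b0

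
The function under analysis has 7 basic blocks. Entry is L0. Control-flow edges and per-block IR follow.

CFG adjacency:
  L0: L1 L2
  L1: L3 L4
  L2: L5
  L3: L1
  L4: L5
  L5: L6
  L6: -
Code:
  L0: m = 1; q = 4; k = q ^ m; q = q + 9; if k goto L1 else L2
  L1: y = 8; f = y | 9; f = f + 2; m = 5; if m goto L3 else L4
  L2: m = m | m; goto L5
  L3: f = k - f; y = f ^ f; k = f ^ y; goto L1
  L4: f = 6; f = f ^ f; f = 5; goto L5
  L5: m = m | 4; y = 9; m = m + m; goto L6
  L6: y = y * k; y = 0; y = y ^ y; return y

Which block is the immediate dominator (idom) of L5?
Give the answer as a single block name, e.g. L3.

idom tree: L1←L0 L2←L0 L3←L1 L4←L1 L5←L0 L6←L5
Dom at joins:
  L1: preds {L0,L3}: {L0} ∩ {L0,L1,L3} = {L0}; idom=L0
  L5: preds {L2,L4}: {L0,L2} ∩ {L0,L1,L4} = {L0}; idom=L0

idom(L5) = L0

Answer: L0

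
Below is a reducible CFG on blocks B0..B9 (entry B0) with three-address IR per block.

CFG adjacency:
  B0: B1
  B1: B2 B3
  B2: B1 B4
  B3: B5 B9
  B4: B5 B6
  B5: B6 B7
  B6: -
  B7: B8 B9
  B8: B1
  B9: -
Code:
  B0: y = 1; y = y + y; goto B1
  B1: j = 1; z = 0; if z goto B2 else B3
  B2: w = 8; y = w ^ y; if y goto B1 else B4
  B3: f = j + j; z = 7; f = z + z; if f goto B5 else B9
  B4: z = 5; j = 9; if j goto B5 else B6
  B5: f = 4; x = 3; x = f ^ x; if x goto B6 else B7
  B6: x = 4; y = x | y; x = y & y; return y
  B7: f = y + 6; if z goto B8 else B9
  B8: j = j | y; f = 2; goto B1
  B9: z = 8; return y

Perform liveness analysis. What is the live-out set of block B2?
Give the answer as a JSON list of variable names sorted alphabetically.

def/use:
  B0: def={y} ue=∅
  B1: def={j,z} ue=∅
  B2: def={w,y} ue={y}
  B3: def={f,z} ue={j}
  B4: def={j,z} ue=∅
  B5: def={f,x} ue=∅
  B6: def={x,y} ue={y}
  B7: def={f} ue={y,z}
  B8: def={f,j} ue={j,y}
  B9: def={z} ue={y}

Liveness:
  B0: in=∅ out={y}
  B1: in={y} out={j,y}
  B2: in={y} out={y}
  B3: in={j,y} out={j,y,z}
  B4: in={y} out={j,y,z}
  B5: in={j,y,z} out={j,y,z}
  B6: in={y} out=∅
  B7: in={j,y,z} out={j,y}
  B8: in={j,y} out={y}
  B9: in={y} out=∅

live-out(B2) = ["y"]

Answer: ["y"]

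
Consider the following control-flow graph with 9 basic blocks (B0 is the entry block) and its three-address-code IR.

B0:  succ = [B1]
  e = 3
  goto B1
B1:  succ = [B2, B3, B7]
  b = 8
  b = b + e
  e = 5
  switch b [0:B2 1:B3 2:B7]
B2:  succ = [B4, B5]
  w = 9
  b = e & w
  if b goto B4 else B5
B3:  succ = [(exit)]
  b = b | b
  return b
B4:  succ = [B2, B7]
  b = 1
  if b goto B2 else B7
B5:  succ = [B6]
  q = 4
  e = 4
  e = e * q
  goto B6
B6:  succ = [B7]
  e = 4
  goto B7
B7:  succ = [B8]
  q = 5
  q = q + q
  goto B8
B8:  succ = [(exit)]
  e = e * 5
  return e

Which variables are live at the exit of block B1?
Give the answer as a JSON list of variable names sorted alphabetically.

Block summaries:
  B0: def={e} ue=∅
  B1: def={b,e} ue={e}
  B2: def={b,w} ue={e}
  B3: def={b} ue={b}
  B4: def={b} ue=∅
  B5: def={e,q} ue=∅
  B6: def={e} ue=∅
  B7: def={q} ue=∅
  B8: def={e} ue={e}

Backward fixpoint:
  B0: in=∅ out={e}
  B1: in={e} out={b,e}
  B2: in={e} out={e}
  B3: in={b} out=∅
  B4: in={e} out={e}
  B5: in=∅ out=∅
  B6: in=∅ out={e}
  B7: in={e} out={e}
  B8: in={e} out=∅

live-out(B1) = ["b", "e"]

Answer: ["b", "e"]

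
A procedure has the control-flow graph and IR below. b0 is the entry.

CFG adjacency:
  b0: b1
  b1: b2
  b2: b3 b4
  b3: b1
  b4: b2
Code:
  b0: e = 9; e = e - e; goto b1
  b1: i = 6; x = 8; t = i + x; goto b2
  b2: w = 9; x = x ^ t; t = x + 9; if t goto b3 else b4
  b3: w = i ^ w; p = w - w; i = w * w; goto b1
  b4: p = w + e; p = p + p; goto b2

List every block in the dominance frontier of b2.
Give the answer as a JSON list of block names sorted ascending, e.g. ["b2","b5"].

idom tree: b1←b0 b2←b1 b3←b2 b4←b2
Dom at joins:
  b1: preds {b0,b3}: {b0} ∩ {b0,b1,b2,b3} = {b0}; idom=b0
  b2: preds {b1,b4}: {b0,b1} ∩ {b0,b1,b2,b4} = {b0,b1}; idom=b1

DF derivation:
  b1←b0: walk · to b0
  b1←b3: walk b3→b2→b1 to b0
  b2←b1: walk · to b1
  b2←b4: walk b4→b2 to b1
  b0: DF=∅
  b1: DF={b1}
  b2: DF={b1,b2}
  b3: DF={b1}
  b4: DF={b2}

DF(b2) = ["b1", "b2"]

Answer: ["b1", "b2"]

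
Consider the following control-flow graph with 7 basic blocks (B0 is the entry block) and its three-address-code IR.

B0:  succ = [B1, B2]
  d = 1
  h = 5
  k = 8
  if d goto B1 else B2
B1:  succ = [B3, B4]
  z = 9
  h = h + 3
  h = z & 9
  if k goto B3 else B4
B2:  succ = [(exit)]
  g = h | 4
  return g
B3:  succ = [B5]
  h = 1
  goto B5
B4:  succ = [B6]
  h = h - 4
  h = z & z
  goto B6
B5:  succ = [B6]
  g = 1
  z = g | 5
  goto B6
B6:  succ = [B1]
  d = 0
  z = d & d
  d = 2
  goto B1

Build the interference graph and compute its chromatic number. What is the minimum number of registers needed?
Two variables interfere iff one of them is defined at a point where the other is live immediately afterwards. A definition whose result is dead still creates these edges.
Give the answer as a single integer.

Answer: 3

Working:
def/use:
  B0: {d,h,k} / ∅
  B1: {h,z} / {h,k}
  B2: {g} / {h}
  B3: {h} / ∅
  B4: {h} / {h,z}
  B5: {g,z} / ∅
  B6: {d,z} / ∅

Backward fixpoint:
  B0: in=∅ out={h,k}
  B1: in={h,k} out={h,k,z}
  B2: in={h} out=∅
  B3: in={k} out={h,k}
  B4: in={h,k,z} out={h,k}
  B5: in={h,k} out={h,k}
  B6: in={h,k} out={h,k}

Interference:
  d↔{h,k}
  g↔{h,k}
  h↔{d,g,k,z}
  k↔{d,g,h,z}
  z↔{h,k}

Registers:
  clique {d,h,k} ⇒ need ≥ 3
  assign d→r2 g→r2 h→r0 k→r1 z→r2 — no edge inside a register ⇒ χ ≤ 3
  χ = 3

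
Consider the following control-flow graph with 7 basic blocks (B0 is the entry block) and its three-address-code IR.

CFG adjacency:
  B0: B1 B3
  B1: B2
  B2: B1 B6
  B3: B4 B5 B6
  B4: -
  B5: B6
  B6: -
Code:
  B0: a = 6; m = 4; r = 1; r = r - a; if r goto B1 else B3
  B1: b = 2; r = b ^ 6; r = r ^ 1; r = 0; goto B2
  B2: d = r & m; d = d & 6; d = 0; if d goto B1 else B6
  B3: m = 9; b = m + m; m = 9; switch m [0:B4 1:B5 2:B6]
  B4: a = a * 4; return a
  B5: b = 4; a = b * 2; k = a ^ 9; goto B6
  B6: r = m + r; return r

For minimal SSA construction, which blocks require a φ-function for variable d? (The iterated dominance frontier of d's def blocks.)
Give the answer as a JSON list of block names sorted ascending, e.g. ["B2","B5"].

idom tree: B1←B0 B2←B1 B3←B0 B4←B3 B5←B3 B6←B0
Dom at joins:
  B1: preds {B0,B2}: {B0} ∩ {B0,B1,B2} = {B0}; idom=B0
  B6: preds {B2,B3,B5}: {B0,B1,B2} ∩ {B0,B3} ∩ {B0,B3,B5} = {B0}; idom=B0

DF walk-up:
  join B1 pred B0: · stop@B0
  join B1 pred B2: B2→B1 stop@B0
  join B6 pred B2: B2→B1 stop@B0
  join B6 pred B3: B3 stop@B0
  join B6 pred B5: B5→B3 stop@B0
  B0 → ∅
  B1 → {B1,B6}
  B2 → {B1,B6}
  B3 → {B6}
  B4 → ∅
  B5 → {B6}
  B6 → ∅

φ for d: defs {B2}
  DF⁺ = {B1,B6}

Answer: ["B1", "B6"]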